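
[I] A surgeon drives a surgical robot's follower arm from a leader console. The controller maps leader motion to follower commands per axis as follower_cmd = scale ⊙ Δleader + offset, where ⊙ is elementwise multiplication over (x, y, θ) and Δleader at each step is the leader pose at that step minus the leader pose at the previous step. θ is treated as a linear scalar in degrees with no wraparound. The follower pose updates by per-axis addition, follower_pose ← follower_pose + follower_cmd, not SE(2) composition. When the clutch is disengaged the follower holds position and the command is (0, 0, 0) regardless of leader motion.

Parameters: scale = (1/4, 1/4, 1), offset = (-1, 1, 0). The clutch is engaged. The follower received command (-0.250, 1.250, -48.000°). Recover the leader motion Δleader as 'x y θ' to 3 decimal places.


axis x: (-0.250 − -1) / (1/4) = 3.000
axis y: (1.250 − 1) / (1/4) = 1.000
axis θ: (-48.000 − 0) / (1) = -48.000

3.000 1.000 -48.000


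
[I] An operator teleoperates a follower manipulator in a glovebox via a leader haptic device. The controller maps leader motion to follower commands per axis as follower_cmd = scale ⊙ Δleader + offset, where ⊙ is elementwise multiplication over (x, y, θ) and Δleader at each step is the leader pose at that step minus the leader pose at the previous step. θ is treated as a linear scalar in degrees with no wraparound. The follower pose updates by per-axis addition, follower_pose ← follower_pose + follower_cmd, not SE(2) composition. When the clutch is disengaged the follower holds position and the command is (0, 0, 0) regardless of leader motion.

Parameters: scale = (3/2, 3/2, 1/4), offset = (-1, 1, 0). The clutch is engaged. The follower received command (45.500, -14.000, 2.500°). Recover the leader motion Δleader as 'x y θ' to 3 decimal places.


axis x: (45.500 − -1) / (3/2) = 31.000
axis y: (-14.000 − 1) / (3/2) = -10.000
axis θ: (2.500 − 0) / (1/4) = 10.000

31.000 -10.000 10.000


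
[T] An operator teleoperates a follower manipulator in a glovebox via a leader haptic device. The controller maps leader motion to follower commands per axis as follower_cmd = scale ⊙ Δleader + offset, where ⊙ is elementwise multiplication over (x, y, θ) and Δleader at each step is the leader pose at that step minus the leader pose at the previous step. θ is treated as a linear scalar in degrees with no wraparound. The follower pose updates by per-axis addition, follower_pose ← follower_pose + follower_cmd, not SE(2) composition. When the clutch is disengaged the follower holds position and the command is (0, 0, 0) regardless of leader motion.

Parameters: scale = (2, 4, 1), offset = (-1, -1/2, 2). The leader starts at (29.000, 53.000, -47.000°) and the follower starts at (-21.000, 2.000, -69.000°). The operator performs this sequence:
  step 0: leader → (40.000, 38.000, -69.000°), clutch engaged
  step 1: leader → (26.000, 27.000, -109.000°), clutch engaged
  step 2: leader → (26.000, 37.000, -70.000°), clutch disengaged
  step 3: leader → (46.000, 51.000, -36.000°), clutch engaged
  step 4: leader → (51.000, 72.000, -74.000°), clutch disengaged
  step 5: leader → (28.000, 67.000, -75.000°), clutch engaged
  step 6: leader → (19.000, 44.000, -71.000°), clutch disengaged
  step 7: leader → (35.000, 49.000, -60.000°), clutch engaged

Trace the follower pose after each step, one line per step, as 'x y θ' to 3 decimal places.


0.000 -58.500 -89.000
-29.000 -103.000 -127.000
-29.000 -103.000 -127.000
10.000 -47.500 -91.000
10.000 -47.500 -91.000
-37.000 -68.000 -90.000
-37.000 -68.000 -90.000
-6.000 -48.500 -77.000

step 0: Δleader=(11.000, -15.000, -22.000°), engaged; cmd=(21.000, -60.500, -20.000°) → follower=(0.000, -58.500, -89.000°)
step 1: Δleader=(-14.000, -11.000, -40.000°), engaged; cmd=(-29.000, -44.500, -38.000°) → follower=(-29.000, -103.000, -127.000°)
step 2: Δleader=(0.000, 10.000, 39.000°), disengaged; cmd=(0,0,0) → follower holds at (-29.000, -103.000, -127.000°)
step 3: Δleader=(20.000, 14.000, 34.000°), engaged; cmd=(39.000, 55.500, 36.000°) → follower=(10.000, -47.500, -91.000°)
step 4: Δleader=(5.000, 21.000, -38.000°), disengaged; cmd=(0,0,0) → follower holds at (10.000, -47.500, -91.000°)
step 5: Δleader=(-23.000, -5.000, -1.000°), engaged; cmd=(-47.000, -20.500, 1.000°) → follower=(-37.000, -68.000, -90.000°)
step 6: Δleader=(-9.000, -23.000, 4.000°), disengaged; cmd=(0,0,0) → follower holds at (-37.000, -68.000, -90.000°)
step 7: Δleader=(16.000, 5.000, 11.000°), engaged; cmd=(31.000, 19.500, 13.000°) → follower=(-6.000, -48.500, -77.000°)


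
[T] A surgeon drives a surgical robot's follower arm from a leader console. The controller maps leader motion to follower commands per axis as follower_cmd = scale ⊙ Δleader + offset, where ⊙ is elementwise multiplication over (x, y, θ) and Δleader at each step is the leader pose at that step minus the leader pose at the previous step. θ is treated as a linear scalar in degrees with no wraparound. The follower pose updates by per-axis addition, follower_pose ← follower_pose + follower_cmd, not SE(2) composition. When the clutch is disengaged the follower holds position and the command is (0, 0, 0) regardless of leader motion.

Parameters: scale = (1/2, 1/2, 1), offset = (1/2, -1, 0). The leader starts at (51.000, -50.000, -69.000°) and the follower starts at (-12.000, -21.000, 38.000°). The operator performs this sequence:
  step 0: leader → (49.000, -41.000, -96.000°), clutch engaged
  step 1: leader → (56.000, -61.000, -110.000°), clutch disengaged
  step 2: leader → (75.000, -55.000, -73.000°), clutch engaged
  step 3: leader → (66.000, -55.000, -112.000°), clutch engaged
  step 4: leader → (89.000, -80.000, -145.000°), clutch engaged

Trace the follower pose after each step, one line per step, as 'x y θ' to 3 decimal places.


-12.500 -17.500 11.000
-12.500 -17.500 11.000
-2.500 -15.500 48.000
-6.500 -16.500 9.000
5.500 -30.000 -24.000

step 0: Δleader=(-2.000, 9.000, -27.000°), engaged; cmd=(-0.500, 3.500, -27.000°) → follower=(-12.500, -17.500, 11.000°)
step 1: Δleader=(7.000, -20.000, -14.000°), disengaged; cmd=(0,0,0) → follower holds at (-12.500, -17.500, 11.000°)
step 2: Δleader=(19.000, 6.000, 37.000°), engaged; cmd=(10.000, 2.000, 37.000°) → follower=(-2.500, -15.500, 48.000°)
step 3: Δleader=(-9.000, 0.000, -39.000°), engaged; cmd=(-4.000, -1.000, -39.000°) → follower=(-6.500, -16.500, 9.000°)
step 4: Δleader=(23.000, -25.000, -33.000°), engaged; cmd=(12.000, -13.500, -33.000°) → follower=(5.500, -30.000, -24.000°)


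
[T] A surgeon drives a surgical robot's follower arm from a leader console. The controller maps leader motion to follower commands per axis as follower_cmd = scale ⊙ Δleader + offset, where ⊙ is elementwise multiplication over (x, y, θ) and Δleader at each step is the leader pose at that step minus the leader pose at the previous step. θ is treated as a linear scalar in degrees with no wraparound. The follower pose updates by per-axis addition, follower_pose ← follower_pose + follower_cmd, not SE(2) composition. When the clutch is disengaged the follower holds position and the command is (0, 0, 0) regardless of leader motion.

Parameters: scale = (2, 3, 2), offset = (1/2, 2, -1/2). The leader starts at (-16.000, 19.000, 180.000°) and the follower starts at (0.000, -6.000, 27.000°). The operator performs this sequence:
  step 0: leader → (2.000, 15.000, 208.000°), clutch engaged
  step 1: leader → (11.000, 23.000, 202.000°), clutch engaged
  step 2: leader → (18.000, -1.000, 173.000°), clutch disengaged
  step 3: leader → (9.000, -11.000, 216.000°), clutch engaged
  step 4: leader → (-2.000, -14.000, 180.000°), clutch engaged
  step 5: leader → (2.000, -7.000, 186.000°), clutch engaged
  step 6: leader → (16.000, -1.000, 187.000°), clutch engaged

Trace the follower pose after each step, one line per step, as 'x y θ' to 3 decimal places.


step 0: Δleader=(18.000, -4.000, 28.000°), engaged; cmd=(36.500, -10.000, 55.500°) → follower=(36.500, -16.000, 82.500°)
step 1: Δleader=(9.000, 8.000, -6.000°), engaged; cmd=(18.500, 26.000, -12.500°) → follower=(55.000, 10.000, 70.000°)
step 2: Δleader=(7.000, -24.000, -29.000°), disengaged; cmd=(0,0,0) → follower holds at (55.000, 10.000, 70.000°)
step 3: Δleader=(-9.000, -10.000, 43.000°), engaged; cmd=(-17.500, -28.000, 85.500°) → follower=(37.500, -18.000, 155.500°)
step 4: Δleader=(-11.000, -3.000, -36.000°), engaged; cmd=(-21.500, -7.000, -72.500°) → follower=(16.000, -25.000, 83.000°)
step 5: Δleader=(4.000, 7.000, 6.000°), engaged; cmd=(8.500, 23.000, 11.500°) → follower=(24.500, -2.000, 94.500°)
step 6: Δleader=(14.000, 6.000, 1.000°), engaged; cmd=(28.500, 20.000, 1.500°) → follower=(53.000, 18.000, 96.000°)

36.500 -16.000 82.500
55.000 10.000 70.000
55.000 10.000 70.000
37.500 -18.000 155.500
16.000 -25.000 83.000
24.500 -2.000 94.500
53.000 18.000 96.000


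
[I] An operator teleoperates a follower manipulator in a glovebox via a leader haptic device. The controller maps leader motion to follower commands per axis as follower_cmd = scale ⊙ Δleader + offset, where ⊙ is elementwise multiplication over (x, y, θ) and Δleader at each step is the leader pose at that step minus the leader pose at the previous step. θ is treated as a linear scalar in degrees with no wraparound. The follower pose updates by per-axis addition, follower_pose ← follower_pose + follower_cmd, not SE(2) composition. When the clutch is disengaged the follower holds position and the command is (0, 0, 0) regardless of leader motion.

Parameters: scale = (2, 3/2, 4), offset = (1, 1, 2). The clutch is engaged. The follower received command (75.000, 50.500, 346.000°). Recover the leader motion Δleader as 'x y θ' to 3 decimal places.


axis x: (75.000 − 1) / (2) = 37.000
axis y: (50.500 − 1) / (3/2) = 33.000
axis θ: (346.000 − 2) / (4) = 86.000

37.000 33.000 86.000


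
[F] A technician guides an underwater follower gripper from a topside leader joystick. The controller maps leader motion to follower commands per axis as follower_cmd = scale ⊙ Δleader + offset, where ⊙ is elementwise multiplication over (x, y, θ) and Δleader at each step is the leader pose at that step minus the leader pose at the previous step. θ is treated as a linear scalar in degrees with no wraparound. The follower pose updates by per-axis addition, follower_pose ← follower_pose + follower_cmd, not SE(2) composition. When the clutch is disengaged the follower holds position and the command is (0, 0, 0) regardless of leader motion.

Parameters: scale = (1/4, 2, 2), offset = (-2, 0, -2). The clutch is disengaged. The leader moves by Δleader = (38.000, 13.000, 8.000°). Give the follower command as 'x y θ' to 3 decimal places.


0.000 0.000 0.000

clutch disengaged → follower holds; cmd = (0, 0, 0)


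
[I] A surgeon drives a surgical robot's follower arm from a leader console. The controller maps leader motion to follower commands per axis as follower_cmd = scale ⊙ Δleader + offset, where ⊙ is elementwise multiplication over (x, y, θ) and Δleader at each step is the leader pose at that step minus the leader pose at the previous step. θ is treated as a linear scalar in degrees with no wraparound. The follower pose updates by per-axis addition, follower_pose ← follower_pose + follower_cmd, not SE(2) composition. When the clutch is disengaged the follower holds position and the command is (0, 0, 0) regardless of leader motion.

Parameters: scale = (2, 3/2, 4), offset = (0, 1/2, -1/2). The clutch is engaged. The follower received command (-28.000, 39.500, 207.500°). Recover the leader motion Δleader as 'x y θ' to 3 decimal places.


-14.000 26.000 52.000

axis x: (-28.000 − 0) / (2) = -14.000
axis y: (39.500 − 1/2) / (3/2) = 26.000
axis θ: (207.500 − -1/2) / (4) = 52.000


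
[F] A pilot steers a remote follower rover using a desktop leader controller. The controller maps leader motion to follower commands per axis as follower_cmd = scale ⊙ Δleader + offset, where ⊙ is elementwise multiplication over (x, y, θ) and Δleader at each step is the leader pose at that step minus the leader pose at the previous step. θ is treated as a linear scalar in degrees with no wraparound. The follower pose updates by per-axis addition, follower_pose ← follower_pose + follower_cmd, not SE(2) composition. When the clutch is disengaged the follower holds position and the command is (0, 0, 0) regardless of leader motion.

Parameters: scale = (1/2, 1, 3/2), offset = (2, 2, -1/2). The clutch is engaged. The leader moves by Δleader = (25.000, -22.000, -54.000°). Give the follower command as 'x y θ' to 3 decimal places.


axis x: 1/2·25.000 + 2 = 14.500
axis y: 1·-22.000 + 2 = -20.000
axis θ: 3/2·-54.000 + -1/2 = -81.500

14.500 -20.000 -81.500


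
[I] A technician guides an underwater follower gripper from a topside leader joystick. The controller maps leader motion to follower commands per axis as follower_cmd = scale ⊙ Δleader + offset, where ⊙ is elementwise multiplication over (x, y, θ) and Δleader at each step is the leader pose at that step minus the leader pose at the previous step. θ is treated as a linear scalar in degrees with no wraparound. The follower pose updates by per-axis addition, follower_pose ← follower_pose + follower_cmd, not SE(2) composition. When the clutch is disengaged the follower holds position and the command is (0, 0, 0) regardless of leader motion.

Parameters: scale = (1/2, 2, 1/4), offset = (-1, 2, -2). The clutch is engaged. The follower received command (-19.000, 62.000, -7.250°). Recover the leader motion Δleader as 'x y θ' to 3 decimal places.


axis x: (-19.000 − -1) / (1/2) = -36.000
axis y: (62.000 − 2) / (2) = 30.000
axis θ: (-7.250 − -2) / (1/4) = -21.000

-36.000 30.000 -21.000


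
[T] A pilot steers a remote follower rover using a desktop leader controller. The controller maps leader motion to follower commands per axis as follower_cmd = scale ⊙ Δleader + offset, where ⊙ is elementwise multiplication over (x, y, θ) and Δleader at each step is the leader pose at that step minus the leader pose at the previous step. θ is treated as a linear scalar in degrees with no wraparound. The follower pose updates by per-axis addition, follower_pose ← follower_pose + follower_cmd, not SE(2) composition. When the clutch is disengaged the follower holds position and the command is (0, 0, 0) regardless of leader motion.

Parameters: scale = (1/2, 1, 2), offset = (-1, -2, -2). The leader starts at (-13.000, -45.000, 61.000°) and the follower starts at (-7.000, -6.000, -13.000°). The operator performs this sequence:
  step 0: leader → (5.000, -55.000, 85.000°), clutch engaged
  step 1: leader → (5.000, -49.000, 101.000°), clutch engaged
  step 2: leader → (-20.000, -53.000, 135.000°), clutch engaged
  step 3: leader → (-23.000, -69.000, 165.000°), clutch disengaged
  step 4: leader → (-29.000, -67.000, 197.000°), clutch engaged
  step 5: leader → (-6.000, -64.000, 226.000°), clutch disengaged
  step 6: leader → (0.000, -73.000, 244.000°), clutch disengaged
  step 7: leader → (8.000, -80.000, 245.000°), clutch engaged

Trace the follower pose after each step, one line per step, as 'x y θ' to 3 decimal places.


step 0: Δleader=(18.000, -10.000, 24.000°), engaged; cmd=(8.000, -12.000, 46.000°) → follower=(1.000, -18.000, 33.000°)
step 1: Δleader=(0.000, 6.000, 16.000°), engaged; cmd=(-1.000, 4.000, 30.000°) → follower=(0.000, -14.000, 63.000°)
step 2: Δleader=(-25.000, -4.000, 34.000°), engaged; cmd=(-13.500, -6.000, 66.000°) → follower=(-13.500, -20.000, 129.000°)
step 3: Δleader=(-3.000, -16.000, 30.000°), disengaged; cmd=(0,0,0) → follower holds at (-13.500, -20.000, 129.000°)
step 4: Δleader=(-6.000, 2.000, 32.000°), engaged; cmd=(-4.000, 0.000, 62.000°) → follower=(-17.500, -20.000, 191.000°)
step 5: Δleader=(23.000, 3.000, 29.000°), disengaged; cmd=(0,0,0) → follower holds at (-17.500, -20.000, 191.000°)
step 6: Δleader=(6.000, -9.000, 18.000°), disengaged; cmd=(0,0,0) → follower holds at (-17.500, -20.000, 191.000°)
step 7: Δleader=(8.000, -7.000, 1.000°), engaged; cmd=(3.000, -9.000, 0.000°) → follower=(-14.500, -29.000, 191.000°)

1.000 -18.000 33.000
0.000 -14.000 63.000
-13.500 -20.000 129.000
-13.500 -20.000 129.000
-17.500 -20.000 191.000
-17.500 -20.000 191.000
-17.500 -20.000 191.000
-14.500 -29.000 191.000


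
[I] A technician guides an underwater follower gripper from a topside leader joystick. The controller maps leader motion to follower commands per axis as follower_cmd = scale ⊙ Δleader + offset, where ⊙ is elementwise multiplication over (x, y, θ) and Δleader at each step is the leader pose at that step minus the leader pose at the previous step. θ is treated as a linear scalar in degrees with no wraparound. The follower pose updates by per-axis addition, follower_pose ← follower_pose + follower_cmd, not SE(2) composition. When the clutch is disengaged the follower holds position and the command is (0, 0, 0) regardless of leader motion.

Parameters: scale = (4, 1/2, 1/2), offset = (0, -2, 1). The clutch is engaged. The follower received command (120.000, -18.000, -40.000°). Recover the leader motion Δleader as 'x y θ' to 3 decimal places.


30.000 -32.000 -82.000

axis x: (120.000 − 0) / (4) = 30.000
axis y: (-18.000 − -2) / (1/2) = -32.000
axis θ: (-40.000 − 1) / (1/2) = -82.000


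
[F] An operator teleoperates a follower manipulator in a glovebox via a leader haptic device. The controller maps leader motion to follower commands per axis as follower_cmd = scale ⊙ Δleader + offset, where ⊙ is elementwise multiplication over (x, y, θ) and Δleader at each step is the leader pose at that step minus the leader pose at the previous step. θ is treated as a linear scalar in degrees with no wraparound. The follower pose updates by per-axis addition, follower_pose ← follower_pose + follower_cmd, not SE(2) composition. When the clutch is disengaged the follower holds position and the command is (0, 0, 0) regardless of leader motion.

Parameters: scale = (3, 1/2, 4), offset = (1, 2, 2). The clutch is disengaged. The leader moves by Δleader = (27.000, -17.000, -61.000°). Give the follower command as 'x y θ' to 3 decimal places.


clutch disengaged → follower holds; cmd = (0, 0, 0)

0.000 0.000 0.000


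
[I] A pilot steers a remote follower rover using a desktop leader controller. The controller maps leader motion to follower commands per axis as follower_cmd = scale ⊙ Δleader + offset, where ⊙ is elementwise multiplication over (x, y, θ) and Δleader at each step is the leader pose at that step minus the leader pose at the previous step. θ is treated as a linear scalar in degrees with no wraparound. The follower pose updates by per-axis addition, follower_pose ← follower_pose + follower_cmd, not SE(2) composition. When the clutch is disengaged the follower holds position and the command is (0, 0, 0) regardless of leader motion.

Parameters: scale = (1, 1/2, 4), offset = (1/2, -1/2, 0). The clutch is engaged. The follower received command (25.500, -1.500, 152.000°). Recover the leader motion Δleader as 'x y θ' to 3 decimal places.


25.000 -2.000 38.000

axis x: (25.500 − 1/2) / (1) = 25.000
axis y: (-1.500 − -1/2) / (1/2) = -2.000
axis θ: (152.000 − 0) / (4) = 38.000


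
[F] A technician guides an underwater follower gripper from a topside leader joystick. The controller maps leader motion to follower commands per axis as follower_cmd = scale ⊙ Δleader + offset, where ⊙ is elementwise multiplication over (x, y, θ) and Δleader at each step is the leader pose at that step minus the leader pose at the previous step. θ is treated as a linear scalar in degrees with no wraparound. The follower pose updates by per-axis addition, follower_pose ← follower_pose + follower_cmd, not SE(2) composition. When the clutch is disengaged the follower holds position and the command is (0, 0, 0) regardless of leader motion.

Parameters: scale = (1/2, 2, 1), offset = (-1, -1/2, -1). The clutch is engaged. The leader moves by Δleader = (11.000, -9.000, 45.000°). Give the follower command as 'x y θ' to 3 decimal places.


axis x: 1/2·11.000 + -1 = 4.500
axis y: 2·-9.000 + -1/2 = -18.500
axis θ: 1·45.000 + -1 = 44.000

4.500 -18.500 44.000


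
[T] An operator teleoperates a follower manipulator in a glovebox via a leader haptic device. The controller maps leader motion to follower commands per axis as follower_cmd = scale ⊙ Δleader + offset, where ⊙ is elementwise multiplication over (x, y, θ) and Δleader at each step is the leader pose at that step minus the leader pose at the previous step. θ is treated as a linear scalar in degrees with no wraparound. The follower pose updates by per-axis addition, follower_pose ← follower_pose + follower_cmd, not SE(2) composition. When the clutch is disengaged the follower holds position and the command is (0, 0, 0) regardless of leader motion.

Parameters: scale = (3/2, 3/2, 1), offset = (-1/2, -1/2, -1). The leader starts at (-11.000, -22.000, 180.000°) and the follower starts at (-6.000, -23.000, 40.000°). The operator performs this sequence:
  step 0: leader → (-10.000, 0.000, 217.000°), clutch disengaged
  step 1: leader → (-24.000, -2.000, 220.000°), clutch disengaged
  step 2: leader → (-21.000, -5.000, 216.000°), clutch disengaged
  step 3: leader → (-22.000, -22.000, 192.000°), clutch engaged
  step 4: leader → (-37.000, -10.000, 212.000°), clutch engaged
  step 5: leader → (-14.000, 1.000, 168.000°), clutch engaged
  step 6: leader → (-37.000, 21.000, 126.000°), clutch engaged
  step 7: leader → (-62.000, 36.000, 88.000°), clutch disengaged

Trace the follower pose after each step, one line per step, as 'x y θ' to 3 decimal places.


step 0: Δleader=(1.000, 22.000, 37.000°), disengaged; cmd=(0,0,0) → follower holds at (-6.000, -23.000, 40.000°)
step 1: Δleader=(-14.000, -2.000, 3.000°), disengaged; cmd=(0,0,0) → follower holds at (-6.000, -23.000, 40.000°)
step 2: Δleader=(3.000, -3.000, -4.000°), disengaged; cmd=(0,0,0) → follower holds at (-6.000, -23.000, 40.000°)
step 3: Δleader=(-1.000, -17.000, -24.000°), engaged; cmd=(-2.000, -26.000, -25.000°) → follower=(-8.000, -49.000, 15.000°)
step 4: Δleader=(-15.000, 12.000, 20.000°), engaged; cmd=(-23.000, 17.500, 19.000°) → follower=(-31.000, -31.500, 34.000°)
step 5: Δleader=(23.000, 11.000, -44.000°), engaged; cmd=(34.000, 16.000, -45.000°) → follower=(3.000, -15.500, -11.000°)
step 6: Δleader=(-23.000, 20.000, -42.000°), engaged; cmd=(-35.000, 29.500, -43.000°) → follower=(-32.000, 14.000, -54.000°)
step 7: Δleader=(-25.000, 15.000, -38.000°), disengaged; cmd=(0,0,0) → follower holds at (-32.000, 14.000, -54.000°)

-6.000 -23.000 40.000
-6.000 -23.000 40.000
-6.000 -23.000 40.000
-8.000 -49.000 15.000
-31.000 -31.500 34.000
3.000 -15.500 -11.000
-32.000 14.000 -54.000
-32.000 14.000 -54.000


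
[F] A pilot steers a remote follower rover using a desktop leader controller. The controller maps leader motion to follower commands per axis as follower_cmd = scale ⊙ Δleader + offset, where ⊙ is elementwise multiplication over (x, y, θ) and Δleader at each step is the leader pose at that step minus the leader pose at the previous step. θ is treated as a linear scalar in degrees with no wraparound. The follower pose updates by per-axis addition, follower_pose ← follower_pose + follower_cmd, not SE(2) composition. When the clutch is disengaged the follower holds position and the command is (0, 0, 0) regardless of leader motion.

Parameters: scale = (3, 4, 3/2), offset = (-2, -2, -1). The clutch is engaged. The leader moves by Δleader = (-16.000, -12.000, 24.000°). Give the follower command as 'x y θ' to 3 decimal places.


-50.000 -50.000 35.000

axis x: 3·-16.000 + -2 = -50.000
axis y: 4·-12.000 + -2 = -50.000
axis θ: 3/2·24.000 + -1 = 35.000


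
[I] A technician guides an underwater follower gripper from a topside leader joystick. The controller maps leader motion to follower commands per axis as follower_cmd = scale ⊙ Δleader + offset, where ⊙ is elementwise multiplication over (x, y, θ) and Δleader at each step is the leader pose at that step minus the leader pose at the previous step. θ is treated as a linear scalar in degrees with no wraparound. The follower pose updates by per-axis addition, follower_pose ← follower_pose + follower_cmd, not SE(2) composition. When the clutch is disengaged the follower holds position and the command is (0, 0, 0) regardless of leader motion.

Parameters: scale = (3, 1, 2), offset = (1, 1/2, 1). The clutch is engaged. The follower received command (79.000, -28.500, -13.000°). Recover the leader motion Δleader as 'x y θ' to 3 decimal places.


26.000 -29.000 -7.000

axis x: (79.000 − 1) / (3) = 26.000
axis y: (-28.500 − 1/2) / (1) = -29.000
axis θ: (-13.000 − 1) / (2) = -7.000


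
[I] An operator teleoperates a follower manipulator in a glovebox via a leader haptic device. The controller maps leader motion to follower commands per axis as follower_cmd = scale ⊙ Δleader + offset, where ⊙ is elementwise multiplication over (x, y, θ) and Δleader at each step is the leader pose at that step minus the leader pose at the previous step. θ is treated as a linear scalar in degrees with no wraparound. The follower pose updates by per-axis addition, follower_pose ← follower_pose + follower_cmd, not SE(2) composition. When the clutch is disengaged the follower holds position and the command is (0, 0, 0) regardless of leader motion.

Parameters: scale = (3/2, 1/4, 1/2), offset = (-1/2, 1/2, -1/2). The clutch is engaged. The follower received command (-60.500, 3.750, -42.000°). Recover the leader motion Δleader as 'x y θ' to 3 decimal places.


axis x: (-60.500 − -1/2) / (3/2) = -40.000
axis y: (3.750 − 1/2) / (1/4) = 13.000
axis θ: (-42.000 − -1/2) / (1/2) = -83.000

-40.000 13.000 -83.000


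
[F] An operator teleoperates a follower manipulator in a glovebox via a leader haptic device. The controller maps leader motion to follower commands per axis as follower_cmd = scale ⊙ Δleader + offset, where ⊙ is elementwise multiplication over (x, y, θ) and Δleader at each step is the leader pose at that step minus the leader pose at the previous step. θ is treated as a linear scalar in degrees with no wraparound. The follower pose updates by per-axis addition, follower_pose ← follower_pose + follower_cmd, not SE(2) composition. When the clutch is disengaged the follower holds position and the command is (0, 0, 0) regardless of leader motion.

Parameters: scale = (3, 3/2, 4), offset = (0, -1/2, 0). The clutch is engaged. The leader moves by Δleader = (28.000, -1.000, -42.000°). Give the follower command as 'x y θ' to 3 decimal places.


84.000 -2.000 -168.000

axis x: 3·28.000 + 0 = 84.000
axis y: 3/2·-1.000 + -1/2 = -2.000
axis θ: 4·-42.000 + 0 = -168.000


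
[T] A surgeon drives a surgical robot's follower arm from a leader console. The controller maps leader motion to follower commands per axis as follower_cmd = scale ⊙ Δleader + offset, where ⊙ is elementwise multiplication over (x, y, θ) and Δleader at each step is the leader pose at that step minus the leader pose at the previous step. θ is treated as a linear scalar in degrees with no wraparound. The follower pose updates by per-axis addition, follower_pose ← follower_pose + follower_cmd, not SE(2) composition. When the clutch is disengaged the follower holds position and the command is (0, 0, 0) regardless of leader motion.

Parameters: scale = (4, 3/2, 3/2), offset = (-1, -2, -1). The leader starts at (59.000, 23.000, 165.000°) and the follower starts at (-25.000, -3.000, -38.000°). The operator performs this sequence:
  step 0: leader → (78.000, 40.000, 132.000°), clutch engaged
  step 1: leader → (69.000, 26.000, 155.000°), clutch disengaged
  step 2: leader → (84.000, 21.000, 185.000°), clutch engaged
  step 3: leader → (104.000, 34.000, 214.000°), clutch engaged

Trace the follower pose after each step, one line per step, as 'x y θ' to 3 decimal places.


step 0: Δleader=(19.000, 17.000, -33.000°), engaged; cmd=(75.000, 23.500, -50.500°) → follower=(50.000, 20.500, -88.500°)
step 1: Δleader=(-9.000, -14.000, 23.000°), disengaged; cmd=(0,0,0) → follower holds at (50.000, 20.500, -88.500°)
step 2: Δleader=(15.000, -5.000, 30.000°), engaged; cmd=(59.000, -9.500, 44.000°) → follower=(109.000, 11.000, -44.500°)
step 3: Δleader=(20.000, 13.000, 29.000°), engaged; cmd=(79.000, 17.500, 42.500°) → follower=(188.000, 28.500, -2.000°)

50.000 20.500 -88.500
50.000 20.500 -88.500
109.000 11.000 -44.500
188.000 28.500 -2.000


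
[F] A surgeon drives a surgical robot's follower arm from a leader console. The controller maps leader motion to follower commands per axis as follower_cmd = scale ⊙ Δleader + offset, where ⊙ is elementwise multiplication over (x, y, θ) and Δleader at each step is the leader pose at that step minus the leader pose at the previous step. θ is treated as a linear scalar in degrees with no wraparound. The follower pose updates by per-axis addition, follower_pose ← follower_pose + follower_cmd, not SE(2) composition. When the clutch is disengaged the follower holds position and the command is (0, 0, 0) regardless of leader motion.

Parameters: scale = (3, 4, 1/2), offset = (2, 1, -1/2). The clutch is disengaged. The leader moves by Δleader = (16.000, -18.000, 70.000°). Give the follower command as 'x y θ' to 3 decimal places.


0.000 0.000 0.000

clutch disengaged → follower holds; cmd = (0, 0, 0)


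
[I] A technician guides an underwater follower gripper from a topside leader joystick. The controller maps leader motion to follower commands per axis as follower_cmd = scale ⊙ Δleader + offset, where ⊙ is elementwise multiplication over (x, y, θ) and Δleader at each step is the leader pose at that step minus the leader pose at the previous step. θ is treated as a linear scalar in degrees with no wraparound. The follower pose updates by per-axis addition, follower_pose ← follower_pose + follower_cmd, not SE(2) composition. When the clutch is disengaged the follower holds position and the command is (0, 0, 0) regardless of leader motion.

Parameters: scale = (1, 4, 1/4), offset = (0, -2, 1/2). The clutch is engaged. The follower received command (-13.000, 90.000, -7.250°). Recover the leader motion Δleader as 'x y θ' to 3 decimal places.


-13.000 23.000 -31.000

axis x: (-13.000 − 0) / (1) = -13.000
axis y: (90.000 − -2) / (4) = 23.000
axis θ: (-7.250 − 1/2) / (1/4) = -31.000


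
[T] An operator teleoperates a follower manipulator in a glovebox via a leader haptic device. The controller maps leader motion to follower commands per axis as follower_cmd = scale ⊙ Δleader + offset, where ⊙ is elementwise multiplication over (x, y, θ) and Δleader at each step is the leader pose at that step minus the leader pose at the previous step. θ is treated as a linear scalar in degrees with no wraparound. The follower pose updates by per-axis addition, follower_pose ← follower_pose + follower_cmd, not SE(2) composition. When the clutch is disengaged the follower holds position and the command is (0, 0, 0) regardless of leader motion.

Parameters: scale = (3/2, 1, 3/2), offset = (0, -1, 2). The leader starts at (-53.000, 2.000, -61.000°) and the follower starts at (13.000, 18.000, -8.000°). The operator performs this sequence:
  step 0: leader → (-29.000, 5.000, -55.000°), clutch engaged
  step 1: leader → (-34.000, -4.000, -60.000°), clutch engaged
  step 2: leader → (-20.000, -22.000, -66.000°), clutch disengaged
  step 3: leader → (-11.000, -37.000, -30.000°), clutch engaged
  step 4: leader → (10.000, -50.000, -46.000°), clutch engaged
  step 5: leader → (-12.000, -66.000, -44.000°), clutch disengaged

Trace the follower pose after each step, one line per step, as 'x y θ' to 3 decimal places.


step 0: Δleader=(24.000, 3.000, 6.000°), engaged; cmd=(36.000, 2.000, 11.000°) → follower=(49.000, 20.000, 3.000°)
step 1: Δleader=(-5.000, -9.000, -5.000°), engaged; cmd=(-7.500, -10.000, -5.500°) → follower=(41.500, 10.000, -2.500°)
step 2: Δleader=(14.000, -18.000, -6.000°), disengaged; cmd=(0,0,0) → follower holds at (41.500, 10.000, -2.500°)
step 3: Δleader=(9.000, -15.000, 36.000°), engaged; cmd=(13.500, -16.000, 56.000°) → follower=(55.000, -6.000, 53.500°)
step 4: Δleader=(21.000, -13.000, -16.000°), engaged; cmd=(31.500, -14.000, -22.000°) → follower=(86.500, -20.000, 31.500°)
step 5: Δleader=(-22.000, -16.000, 2.000°), disengaged; cmd=(0,0,0) → follower holds at (86.500, -20.000, 31.500°)

49.000 20.000 3.000
41.500 10.000 -2.500
41.500 10.000 -2.500
55.000 -6.000 53.500
86.500 -20.000 31.500
86.500 -20.000 31.500


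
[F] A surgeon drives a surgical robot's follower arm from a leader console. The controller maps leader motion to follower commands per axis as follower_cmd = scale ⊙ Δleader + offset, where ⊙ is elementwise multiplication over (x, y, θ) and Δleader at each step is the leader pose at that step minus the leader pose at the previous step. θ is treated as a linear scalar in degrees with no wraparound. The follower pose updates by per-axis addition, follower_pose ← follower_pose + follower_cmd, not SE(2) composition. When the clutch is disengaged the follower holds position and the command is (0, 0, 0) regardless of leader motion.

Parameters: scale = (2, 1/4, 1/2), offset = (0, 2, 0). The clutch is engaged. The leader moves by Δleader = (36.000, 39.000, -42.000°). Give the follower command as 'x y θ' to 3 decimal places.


72.000 11.750 -21.000

axis x: 2·36.000 + 0 = 72.000
axis y: 1/4·39.000 + 2 = 11.750
axis θ: 1/2·-42.000 + 0 = -21.000


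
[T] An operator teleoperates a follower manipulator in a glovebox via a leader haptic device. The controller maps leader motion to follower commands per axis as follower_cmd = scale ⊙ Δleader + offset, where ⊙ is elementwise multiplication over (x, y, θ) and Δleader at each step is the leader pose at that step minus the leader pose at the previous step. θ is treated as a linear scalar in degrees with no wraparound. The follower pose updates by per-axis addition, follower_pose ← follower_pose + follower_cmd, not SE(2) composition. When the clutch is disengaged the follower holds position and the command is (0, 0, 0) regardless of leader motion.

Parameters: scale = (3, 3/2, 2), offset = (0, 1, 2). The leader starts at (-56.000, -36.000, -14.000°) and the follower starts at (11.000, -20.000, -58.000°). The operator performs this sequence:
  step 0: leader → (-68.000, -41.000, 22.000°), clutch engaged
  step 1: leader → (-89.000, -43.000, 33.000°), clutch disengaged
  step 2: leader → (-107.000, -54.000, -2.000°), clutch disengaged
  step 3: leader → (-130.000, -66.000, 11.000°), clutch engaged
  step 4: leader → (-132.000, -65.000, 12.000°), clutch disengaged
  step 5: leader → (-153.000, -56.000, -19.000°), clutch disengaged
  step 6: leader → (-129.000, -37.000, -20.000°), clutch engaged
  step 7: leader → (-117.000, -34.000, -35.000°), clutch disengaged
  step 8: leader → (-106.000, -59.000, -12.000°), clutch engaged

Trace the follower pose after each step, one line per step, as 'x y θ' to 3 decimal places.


step 0: Δleader=(-12.000, -5.000, 36.000°), engaged; cmd=(-36.000, -6.500, 74.000°) → follower=(-25.000, -26.500, 16.000°)
step 1: Δleader=(-21.000, -2.000, 11.000°), disengaged; cmd=(0,0,0) → follower holds at (-25.000, -26.500, 16.000°)
step 2: Δleader=(-18.000, -11.000, -35.000°), disengaged; cmd=(0,0,0) → follower holds at (-25.000, -26.500, 16.000°)
step 3: Δleader=(-23.000, -12.000, 13.000°), engaged; cmd=(-69.000, -17.000, 28.000°) → follower=(-94.000, -43.500, 44.000°)
step 4: Δleader=(-2.000, 1.000, 1.000°), disengaged; cmd=(0,0,0) → follower holds at (-94.000, -43.500, 44.000°)
step 5: Δleader=(-21.000, 9.000, -31.000°), disengaged; cmd=(0,0,0) → follower holds at (-94.000, -43.500, 44.000°)
step 6: Δleader=(24.000, 19.000, -1.000°), engaged; cmd=(72.000, 29.500, 0.000°) → follower=(-22.000, -14.000, 44.000°)
step 7: Δleader=(12.000, 3.000, -15.000°), disengaged; cmd=(0,0,0) → follower holds at (-22.000, -14.000, 44.000°)
step 8: Δleader=(11.000, -25.000, 23.000°), engaged; cmd=(33.000, -36.500, 48.000°) → follower=(11.000, -50.500, 92.000°)

-25.000 -26.500 16.000
-25.000 -26.500 16.000
-25.000 -26.500 16.000
-94.000 -43.500 44.000
-94.000 -43.500 44.000
-94.000 -43.500 44.000
-22.000 -14.000 44.000
-22.000 -14.000 44.000
11.000 -50.500 92.000


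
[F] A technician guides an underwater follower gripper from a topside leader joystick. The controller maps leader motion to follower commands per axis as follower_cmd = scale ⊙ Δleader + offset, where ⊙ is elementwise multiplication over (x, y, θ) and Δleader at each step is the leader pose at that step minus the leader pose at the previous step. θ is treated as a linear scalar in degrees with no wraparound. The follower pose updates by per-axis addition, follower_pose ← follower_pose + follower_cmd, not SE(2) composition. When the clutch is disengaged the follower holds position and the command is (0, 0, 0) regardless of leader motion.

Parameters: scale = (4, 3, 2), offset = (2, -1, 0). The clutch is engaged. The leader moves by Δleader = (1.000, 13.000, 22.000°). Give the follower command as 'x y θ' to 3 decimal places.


6.000 38.000 44.000

axis x: 4·1.000 + 2 = 6.000
axis y: 3·13.000 + -1 = 38.000
axis θ: 2·22.000 + 0 = 44.000


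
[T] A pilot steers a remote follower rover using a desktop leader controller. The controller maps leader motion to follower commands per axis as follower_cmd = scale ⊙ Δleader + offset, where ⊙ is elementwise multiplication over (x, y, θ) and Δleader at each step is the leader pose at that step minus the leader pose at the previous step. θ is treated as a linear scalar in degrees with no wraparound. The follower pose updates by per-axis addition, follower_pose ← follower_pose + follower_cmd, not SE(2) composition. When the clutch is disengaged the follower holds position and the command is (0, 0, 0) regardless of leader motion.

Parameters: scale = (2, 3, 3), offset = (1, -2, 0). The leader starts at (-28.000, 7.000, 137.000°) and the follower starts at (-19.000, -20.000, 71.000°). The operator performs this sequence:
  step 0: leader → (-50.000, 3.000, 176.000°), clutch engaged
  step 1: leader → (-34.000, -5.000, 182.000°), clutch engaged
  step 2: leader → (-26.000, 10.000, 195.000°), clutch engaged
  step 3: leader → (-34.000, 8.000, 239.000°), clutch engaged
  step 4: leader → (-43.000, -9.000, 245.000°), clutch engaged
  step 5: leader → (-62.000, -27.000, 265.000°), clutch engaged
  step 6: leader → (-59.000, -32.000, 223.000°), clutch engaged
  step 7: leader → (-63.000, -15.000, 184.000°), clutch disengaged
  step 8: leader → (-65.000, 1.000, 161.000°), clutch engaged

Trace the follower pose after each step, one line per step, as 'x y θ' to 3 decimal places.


-62.000 -34.000 188.000
-29.000 -60.000 206.000
-12.000 -17.000 245.000
-27.000 -25.000 377.000
-44.000 -78.000 395.000
-81.000 -134.000 455.000
-74.000 -151.000 329.000
-74.000 -151.000 329.000
-77.000 -105.000 260.000

step 0: Δleader=(-22.000, -4.000, 39.000°), engaged; cmd=(-43.000, -14.000, 117.000°) → follower=(-62.000, -34.000, 188.000°)
step 1: Δleader=(16.000, -8.000, 6.000°), engaged; cmd=(33.000, -26.000, 18.000°) → follower=(-29.000, -60.000, 206.000°)
step 2: Δleader=(8.000, 15.000, 13.000°), engaged; cmd=(17.000, 43.000, 39.000°) → follower=(-12.000, -17.000, 245.000°)
step 3: Δleader=(-8.000, -2.000, 44.000°), engaged; cmd=(-15.000, -8.000, 132.000°) → follower=(-27.000, -25.000, 377.000°)
step 4: Δleader=(-9.000, -17.000, 6.000°), engaged; cmd=(-17.000, -53.000, 18.000°) → follower=(-44.000, -78.000, 395.000°)
step 5: Δleader=(-19.000, -18.000, 20.000°), engaged; cmd=(-37.000, -56.000, 60.000°) → follower=(-81.000, -134.000, 455.000°)
step 6: Δleader=(3.000, -5.000, -42.000°), engaged; cmd=(7.000, -17.000, -126.000°) → follower=(-74.000, -151.000, 329.000°)
step 7: Δleader=(-4.000, 17.000, -39.000°), disengaged; cmd=(0,0,0) → follower holds at (-74.000, -151.000, 329.000°)
step 8: Δleader=(-2.000, 16.000, -23.000°), engaged; cmd=(-3.000, 46.000, -69.000°) → follower=(-77.000, -105.000, 260.000°)
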